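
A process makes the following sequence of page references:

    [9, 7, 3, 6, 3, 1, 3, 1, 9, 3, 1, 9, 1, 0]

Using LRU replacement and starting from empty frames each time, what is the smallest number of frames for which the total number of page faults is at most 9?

f=1: 14 faults
f=2: 10 faults
f=3: 7 faults
f=4: 7 faults
f=5: 6 faults
f=6: 6 faults
Smallest f with faults ≤ 9 is 3.

3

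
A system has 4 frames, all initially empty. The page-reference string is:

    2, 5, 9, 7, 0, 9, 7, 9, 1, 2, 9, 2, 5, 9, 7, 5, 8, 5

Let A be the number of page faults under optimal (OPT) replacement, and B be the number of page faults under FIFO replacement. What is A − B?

-3

Under OPT: F F F F F . . . F . . . F . . . F . → 8 faults.
Under FIFO: F F F F F . . . F F F . F . F . F . → 11 faults.
A − B = 8 − 11 = -3.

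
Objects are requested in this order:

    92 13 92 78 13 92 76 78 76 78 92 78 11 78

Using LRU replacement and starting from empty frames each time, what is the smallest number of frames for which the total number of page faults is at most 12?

f=1: 14 faults
f=2: 9 faults
f=3: 6 faults
f=4: 5 faults
f=5: 5 faults
Smallest f with faults ≤ 12 is 2.

2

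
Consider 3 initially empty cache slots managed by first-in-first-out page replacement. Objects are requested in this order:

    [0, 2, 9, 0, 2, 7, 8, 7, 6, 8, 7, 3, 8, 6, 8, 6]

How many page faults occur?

7

0 → fault, frames {0}
2 → fault, frames {0,2}
9 → fault, frames {0,2,9}
0 → hit
2 → hit
7 → fault, evict 0, frames {2,9,7}
8 → fault, evict 2, frames {9,7,8}
7 → hit
6 → fault, evict 9, frames {7,8,6}
8 → hit
7 → hit
3 → fault, evict 7, frames {8,6,3}
8 → hit
6 → hit
8 → hit
6 → hit
Page faults: 7.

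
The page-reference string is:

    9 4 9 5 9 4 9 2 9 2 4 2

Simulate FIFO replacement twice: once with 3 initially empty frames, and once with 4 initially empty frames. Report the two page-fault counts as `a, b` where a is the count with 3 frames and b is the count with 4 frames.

3 frames: F F . F . . . F F . F . → 6 faults.
4 frames: F F . F . . . F . . . . → 4 faults.
4 < 6: adding a frame reduced faults, as is typical.

6, 4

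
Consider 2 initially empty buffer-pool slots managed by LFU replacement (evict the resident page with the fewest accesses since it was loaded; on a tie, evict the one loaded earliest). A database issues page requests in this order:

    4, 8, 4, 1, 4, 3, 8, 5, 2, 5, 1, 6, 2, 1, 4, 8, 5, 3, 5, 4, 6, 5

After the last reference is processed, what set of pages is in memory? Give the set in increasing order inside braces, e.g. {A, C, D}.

{4, 5}

4 -> fault, frames [4]
8 -> fault, frames [4, 8]
4 -> hit
1 -> fault, evict 8, frames [4, 1]
4 -> hit
3 -> fault, evict 1, frames [4, 3]
8 -> fault, evict 3, frames [4, 8]
5 -> fault, evict 8, frames [4, 5]
2 -> fault, evict 5, frames [4, 2]
5 -> fault, evict 2, frames [4, 5]
1 -> fault, evict 5, frames [4, 1]
6 -> fault, evict 1, frames [4, 6]
2 -> fault, evict 6, frames [4, 2]
1 -> fault, evict 2, frames [4, 1]
4 -> hit
8 -> fault, evict 1, frames [4, 8]
5 -> fault, evict 8, frames [4, 5]
3 -> fault, evict 5, frames [4, 3]
5 -> fault, evict 3, frames [4, 5]
4 -> hit
6 -> fault, evict 5, frames [4, 6]
5 -> fault, evict 6, frames [4, 5]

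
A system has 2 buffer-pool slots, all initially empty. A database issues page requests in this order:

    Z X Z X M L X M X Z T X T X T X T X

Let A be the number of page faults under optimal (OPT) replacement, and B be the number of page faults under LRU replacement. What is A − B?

-2

Under OPT: F F . . F F . F . F F . . . . . . . → 7 faults.
Under LRU: F F . . F F F F . F F F . . . . . . → 9 faults.
A − B = 7 − 9 = -2.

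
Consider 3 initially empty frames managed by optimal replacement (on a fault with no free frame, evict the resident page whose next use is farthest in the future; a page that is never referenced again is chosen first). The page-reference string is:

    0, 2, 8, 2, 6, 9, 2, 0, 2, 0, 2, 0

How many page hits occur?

0 -> miss, frames [0]
2 -> miss, frames [0, 2]
8 -> miss, frames [0, 2, 8]
2 -> hit
6 -> miss, evict 8, frames [0, 2, 6]
9 -> miss, evict 6, frames [0, 2, 9]
2 -> hit
0 -> hit
2 -> hit
0 -> hit
2 -> hit
0 -> hit
Hits: 7.

7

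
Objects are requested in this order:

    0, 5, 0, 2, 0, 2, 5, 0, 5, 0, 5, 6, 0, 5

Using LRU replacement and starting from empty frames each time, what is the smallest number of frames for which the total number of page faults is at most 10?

2

f=1: 14 faults
f=2: 8 faults
f=3: 4 faults
f=4: 4 faults
Smallest f with faults ≤ 10 is 2.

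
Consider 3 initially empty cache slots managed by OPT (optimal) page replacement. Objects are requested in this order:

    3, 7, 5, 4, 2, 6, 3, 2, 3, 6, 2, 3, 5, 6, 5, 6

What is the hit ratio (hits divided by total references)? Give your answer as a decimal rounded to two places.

0.56

3 -> miss, frames (3)
7 -> miss, frames (3 7)
5 -> miss, frames (3 7 5)
4 -> miss, evict 7, frames (3 5 4)
2 -> miss, evict 4, frames (3 5 2)
6 -> miss, evict 5, frames (3 2 6)
3 -> hit
2 -> hit
3 -> hit
6 -> hit
2 -> hit
3 -> hit
5 -> miss, evict 2, frames (3 6 5)
6 -> hit
5 -> hit
6 -> hit
Hits: 9 of 16 references → 9/16 = 0.5625.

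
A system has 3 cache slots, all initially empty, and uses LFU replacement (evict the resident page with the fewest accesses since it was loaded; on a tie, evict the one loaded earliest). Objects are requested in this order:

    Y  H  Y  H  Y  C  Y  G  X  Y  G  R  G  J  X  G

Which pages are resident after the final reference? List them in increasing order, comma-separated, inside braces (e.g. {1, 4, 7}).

{G, H, Y}

Y -> fault, frames {Y}
H -> fault, frames {Y,H}
Y -> hit
H -> hit
Y -> hit
C -> fault, frames {Y,H,C}
Y -> hit
G -> fault, evict C, frames {Y,H,G}
X -> fault, evict G, frames {Y,H,X}
Y -> hit
G -> fault, evict X, frames {Y,H,G}
R -> fault, evict G, frames {Y,H,R}
G -> fault, evict R, frames {Y,H,G}
J -> fault, evict G, frames {Y,H,J}
X -> fault, evict J, frames {Y,H,X}
G -> fault, evict X, frames {Y,H,G}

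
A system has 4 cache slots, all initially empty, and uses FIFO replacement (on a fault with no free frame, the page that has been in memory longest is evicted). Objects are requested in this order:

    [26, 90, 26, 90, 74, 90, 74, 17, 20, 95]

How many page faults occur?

26: fault, frames {26}
90: fault, frames {26,90}
26: hit
90: hit
74: fault, frames {26,90,74}
90: hit
74: hit
17: fault, frames {26,90,74,17}
20: fault, evict 26, frames {90,74,17,20}
95: fault, evict 90, frames {74,17,20,95}
Page faults: 6.

6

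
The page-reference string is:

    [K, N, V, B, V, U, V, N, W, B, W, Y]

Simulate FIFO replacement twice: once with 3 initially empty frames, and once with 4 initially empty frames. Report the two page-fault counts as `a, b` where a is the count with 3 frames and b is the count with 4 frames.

9, 7

3 frames: F F F F . F . F F F . F → 9 faults.
4 frames: F F F F . F . . F . . F → 7 faults.
7 < 9: adding a frame reduced faults, as is typical.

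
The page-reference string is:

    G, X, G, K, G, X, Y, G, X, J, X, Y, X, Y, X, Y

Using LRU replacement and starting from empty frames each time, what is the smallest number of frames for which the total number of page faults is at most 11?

2

f=1: 16 faults
f=2: 9 faults
f=3: 6 faults
f=4: 5 faults
f=5: 5 faults
Smallest f with faults ≤ 11 is 2.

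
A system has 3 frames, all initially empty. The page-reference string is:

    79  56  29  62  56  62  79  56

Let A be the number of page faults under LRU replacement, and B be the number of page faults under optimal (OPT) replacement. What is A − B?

1

Under LRU: F F F F . . F . → 5 faults.
Under OPT: F F F F . . . . → 4 faults.
A − B = 5 − 4 = 1.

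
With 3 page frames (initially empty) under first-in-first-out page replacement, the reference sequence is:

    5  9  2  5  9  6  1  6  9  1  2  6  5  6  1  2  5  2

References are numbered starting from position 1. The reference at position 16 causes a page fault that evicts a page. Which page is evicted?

6

pos 1: 5 -> fault, frames (5)
pos 2: 9 -> fault, frames (5 9)
pos 3: 2 -> fault, frames (5 9 2)
pos 4: 5 -> hit
pos 5: 9 -> hit
pos 6: 6 -> fault, evict 5, frames (9 2 6)
pos 7: 1 -> fault, evict 9, frames (2 6 1)
pos 8: 6 -> hit
pos 9: 9 -> fault, evict 2, frames (6 1 9)
pos 10: 1 -> hit
pos 11: 2 -> fault, evict 6, frames (1 9 2)
pos 12: 6 -> fault, evict 1, frames (9 2 6)
pos 13: 5 -> fault, evict 9, frames (2 6 5)
pos 14: 6 -> hit
pos 15: 1 -> fault, evict 2, frames (6 5 1)
pos 16: 2 -> fault, evict 6, frames (5 1 2)
At position 16, page 6 is evicted.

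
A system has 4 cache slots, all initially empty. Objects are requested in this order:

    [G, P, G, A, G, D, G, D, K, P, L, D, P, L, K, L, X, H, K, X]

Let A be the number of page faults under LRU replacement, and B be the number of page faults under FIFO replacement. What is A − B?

-1

Under LRU: F F . F . F . . F F F . . . . . F F . . → 9 faults.
Under FIFO: F F . F . F . . F . F . F . . . F F F . → 10 faults.
A − B = 9 − 10 = -1.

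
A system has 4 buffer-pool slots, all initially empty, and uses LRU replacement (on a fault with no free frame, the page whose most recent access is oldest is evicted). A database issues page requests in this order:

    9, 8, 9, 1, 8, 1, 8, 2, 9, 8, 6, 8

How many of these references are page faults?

9 → miss, frames [9]
8 → miss, frames [9, 8]
9 → hit
1 → miss, frames [8, 9, 1]
8 → hit
1 → hit
8 → hit
2 → miss, frames [9, 1, 8, 2]
9 → hit
8 → hit
6 → miss, evict 1, frames [2, 9, 8, 6]
8 → hit
Page faults: 5.

5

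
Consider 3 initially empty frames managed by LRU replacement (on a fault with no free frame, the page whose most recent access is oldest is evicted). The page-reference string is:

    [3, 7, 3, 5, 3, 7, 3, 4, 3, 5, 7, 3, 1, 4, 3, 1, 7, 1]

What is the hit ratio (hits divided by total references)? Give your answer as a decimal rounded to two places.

3 → fault, frames {3}
7 → fault, frames {3,7}
3 → hit
5 → fault, frames {7,3,5}
3 → hit
7 → hit
3 → hit
4 → fault, evict 5, frames {7,3,4}
3 → hit
5 → fault, evict 7, frames {4,3,5}
7 → fault, evict 4, frames {3,5,7}
3 → hit
1 → fault, evict 5, frames {7,3,1}
4 → fault, evict 7, frames {3,1,4}
3 → hit
1 → hit
7 → fault, evict 4, frames {3,1,7}
1 → hit
Hits: 9 of 18 references → 9/18 = 0.5000.

0.50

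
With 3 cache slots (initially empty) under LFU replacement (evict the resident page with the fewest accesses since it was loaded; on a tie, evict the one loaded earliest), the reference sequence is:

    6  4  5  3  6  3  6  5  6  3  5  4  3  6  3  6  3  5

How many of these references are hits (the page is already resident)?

11

6: fault, frames {6}
4: fault, frames {6,4}
5: fault, frames {6,4,5}
3: fault, evict 6, frames {4,5,3}
6: fault, evict 4, frames {5,3,6}
3: hit
6: hit
5: hit
6: hit
3: hit
5: hit
4: fault, evict 5, frames {3,6,4}
3: hit
6: hit
3: hit
6: hit
3: hit
5: fault, evict 4, frames {3,6,5}
Hits: 11.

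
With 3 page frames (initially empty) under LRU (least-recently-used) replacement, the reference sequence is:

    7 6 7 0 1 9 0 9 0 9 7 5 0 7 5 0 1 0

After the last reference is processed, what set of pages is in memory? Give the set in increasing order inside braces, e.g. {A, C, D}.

7 → fault, frames (7)
6 → fault, frames (7 6)
7 → hit
0 → fault, frames (6 7 0)
1 → fault, evict 6, frames (7 0 1)
9 → fault, evict 7, frames (0 1 9)
0 → hit
9 → hit
0 → hit
9 → hit
7 → fault, evict 1, frames (0 9 7)
5 → fault, evict 0, frames (9 7 5)
0 → fault, evict 9, frames (7 5 0)
7 → hit
5 → hit
0 → hit
1 → fault, evict 7, frames (5 0 1)
0 → hit

{0, 1, 5}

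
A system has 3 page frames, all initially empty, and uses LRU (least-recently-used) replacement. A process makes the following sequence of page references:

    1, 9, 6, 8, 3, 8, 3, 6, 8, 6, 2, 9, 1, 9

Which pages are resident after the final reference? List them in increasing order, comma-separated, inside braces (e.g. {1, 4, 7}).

1: miss, frames {1}
9: miss, frames {1,9}
6: miss, frames {1,9,6}
8: miss, evict 1, frames {9,6,8}
3: miss, evict 9, frames {6,8,3}
8: hit
3: hit
6: hit
8: hit
6: hit
2: miss, evict 3, frames {8,6,2}
9: miss, evict 8, frames {6,2,9}
1: miss, evict 6, frames {2,9,1}
9: hit

{1, 2, 9}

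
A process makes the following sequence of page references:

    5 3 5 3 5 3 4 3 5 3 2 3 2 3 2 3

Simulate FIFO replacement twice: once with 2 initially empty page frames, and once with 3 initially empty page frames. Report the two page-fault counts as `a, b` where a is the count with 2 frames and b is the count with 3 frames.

6, 4

2 frames: F F . . . . F . F F F . . . . . → 6 faults.
3 frames: F F . . . . F . . . F . . . . . → 4 faults.
4 < 6: adding a frame reduced faults, as is typical.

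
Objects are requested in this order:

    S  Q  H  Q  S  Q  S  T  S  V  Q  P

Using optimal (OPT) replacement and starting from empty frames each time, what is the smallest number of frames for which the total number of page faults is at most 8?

2

f=1: 12 faults
f=2: 8 faults
f=3: 6 faults
f=4: 6 faults
f=5: 6 faults
f=6: 6 faults
Smallest f with faults ≤ 8 is 2.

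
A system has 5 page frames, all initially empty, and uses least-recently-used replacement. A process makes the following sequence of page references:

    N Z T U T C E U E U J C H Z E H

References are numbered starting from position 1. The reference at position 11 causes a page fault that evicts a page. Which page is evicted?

Z

pos 1: N: miss, frames {N}
pos 2: Z: miss, frames {N,Z}
pos 3: T: miss, frames {N,Z,T}
pos 4: U: miss, frames {N,Z,T,U}
pos 5: T: hit
pos 6: C: miss, frames {N,Z,U,T,C}
pos 7: E: miss, evict N, frames {Z,U,T,C,E}
pos 8: U: hit
pos 9: E: hit
pos 10: U: hit
pos 11: J: miss, evict Z, frames {T,C,E,U,J}
At position 11, page Z is evicted.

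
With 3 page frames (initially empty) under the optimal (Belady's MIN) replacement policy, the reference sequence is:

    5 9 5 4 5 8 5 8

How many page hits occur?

5 → miss, frames {5}
9 → miss, frames {5,9}
5 → hit
4 → miss, frames {5,9,4}
5 → hit
8 → miss, evict 4, frames {5,9,8}
5 → hit
8 → hit
Hits: 4.

4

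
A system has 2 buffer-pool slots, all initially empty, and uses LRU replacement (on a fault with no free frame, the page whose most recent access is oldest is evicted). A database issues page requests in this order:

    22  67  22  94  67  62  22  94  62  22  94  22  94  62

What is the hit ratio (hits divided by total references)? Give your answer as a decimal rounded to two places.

22 → miss, frames (22)
67 → miss, frames (22 67)
22 → hit
94 → miss, evict 67, frames (22 94)
67 → miss, evict 22, frames (94 67)
62 → miss, evict 94, frames (67 62)
22 → miss, evict 67, frames (62 22)
94 → miss, evict 62, frames (22 94)
62 → miss, evict 22, frames (94 62)
22 → miss, evict 94, frames (62 22)
94 → miss, evict 62, frames (22 94)
22 → hit
94 → hit
62 → miss, evict 22, frames (94 62)
Hits: 3 of 14 references → 3/14 = 0.2143.

0.21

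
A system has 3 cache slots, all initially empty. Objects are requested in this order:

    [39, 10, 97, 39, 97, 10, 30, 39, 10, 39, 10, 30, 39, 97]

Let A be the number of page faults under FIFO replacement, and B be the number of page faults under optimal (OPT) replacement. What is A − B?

Under FIFO: F F F . . . F F F . . . . F → 7 faults.
Under OPT: F F F . . . F . . . . . . F → 5 faults.
A − B = 7 − 5 = 2.

2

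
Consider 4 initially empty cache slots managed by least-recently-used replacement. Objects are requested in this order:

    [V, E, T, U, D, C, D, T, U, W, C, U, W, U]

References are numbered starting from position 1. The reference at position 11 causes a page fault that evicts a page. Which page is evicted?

D

pos 1: V -> fault, frames [V]
pos 2: E -> fault, frames [V, E]
pos 3: T -> fault, frames [V, E, T]
pos 4: U -> fault, frames [V, E, T, U]
pos 5: D -> fault, evict V, frames [E, T, U, D]
pos 6: C -> fault, evict E, frames [T, U, D, C]
pos 7: D -> hit
pos 8: T -> hit
pos 9: U -> hit
pos 10: W -> fault, evict C, frames [D, T, U, W]
pos 11: C -> fault, evict D, frames [T, U, W, C]
At position 11, page D is evicted.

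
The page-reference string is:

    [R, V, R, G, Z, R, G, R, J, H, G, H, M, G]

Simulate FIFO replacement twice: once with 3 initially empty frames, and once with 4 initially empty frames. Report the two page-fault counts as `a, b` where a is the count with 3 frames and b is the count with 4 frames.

3 frames: F F . F F F . . F F F . F . → 9 faults.
4 frames: F F . F F . . . F F . . F F → 8 faults.
8 < 9: adding a frame reduced faults, as is typical.

9, 8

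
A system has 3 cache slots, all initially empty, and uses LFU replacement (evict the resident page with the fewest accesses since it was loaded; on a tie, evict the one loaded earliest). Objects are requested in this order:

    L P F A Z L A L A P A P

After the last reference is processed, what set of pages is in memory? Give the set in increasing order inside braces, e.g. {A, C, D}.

{A, L, P}

L -> miss, frames {L}
P -> miss, frames {L,P}
F -> miss, frames {L,P,F}
A -> miss, evict L, frames {P,F,A}
Z -> miss, evict P, frames {F,A,Z}
L -> miss, evict F, frames {A,Z,L}
A -> hit
L -> hit
A -> hit
P -> miss, evict Z, frames {A,L,P}
A -> hit
P -> hit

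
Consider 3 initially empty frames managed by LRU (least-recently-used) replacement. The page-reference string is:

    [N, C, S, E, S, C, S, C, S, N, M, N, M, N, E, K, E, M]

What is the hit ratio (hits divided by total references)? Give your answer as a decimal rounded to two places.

N: fault, frames {N}
C: fault, frames {N,C}
S: fault, frames {N,C,S}
E: fault, evict N, frames {C,S,E}
S: hit
C: hit
S: hit
C: hit
S: hit
N: fault, evict E, frames {C,S,N}
M: fault, evict C, frames {S,N,M}
N: hit
M: hit
N: hit
E: fault, evict S, frames {M,N,E}
K: fault, evict M, frames {N,E,K}
E: hit
M: fault, evict N, frames {K,E,M}
Hits: 9 of 18 references → 9/18 = 0.5000.

0.50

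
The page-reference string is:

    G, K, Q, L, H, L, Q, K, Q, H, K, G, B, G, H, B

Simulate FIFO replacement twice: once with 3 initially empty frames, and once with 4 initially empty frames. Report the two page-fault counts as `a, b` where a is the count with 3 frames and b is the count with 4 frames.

3 frames: F F F F F . . F F . . F F . F . → 10 faults.
4 frames: F F F F F . . . . . . F F . . . → 7 faults.
7 < 10: adding a frame reduced faults, as is typical.

10, 7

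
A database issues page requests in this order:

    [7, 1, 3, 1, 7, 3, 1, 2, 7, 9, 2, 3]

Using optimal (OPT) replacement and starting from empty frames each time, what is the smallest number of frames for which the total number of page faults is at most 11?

2

f=1: 12 faults
f=2: 8 faults
f=3: 5 faults
f=4: 5 faults
f=5: 5 faults
Smallest f with faults ≤ 11 is 2.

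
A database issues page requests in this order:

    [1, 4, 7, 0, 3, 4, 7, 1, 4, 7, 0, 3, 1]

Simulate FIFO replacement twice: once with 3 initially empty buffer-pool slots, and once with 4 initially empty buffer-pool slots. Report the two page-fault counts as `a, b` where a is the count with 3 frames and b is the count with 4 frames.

3 frames: F F F F F F F F . . F F . → 10 faults.
4 frames: F F F F F . . F F F F F F → 11 faults.
11 > 10: adding a frame increased faults — Belady's anomaly.

10, 11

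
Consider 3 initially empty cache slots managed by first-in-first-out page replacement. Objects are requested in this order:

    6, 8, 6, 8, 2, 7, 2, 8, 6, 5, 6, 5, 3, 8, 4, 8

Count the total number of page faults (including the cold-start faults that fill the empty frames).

6 → fault, frames {6}
8 → fault, frames {6,8}
6 → hit
8 → hit
2 → fault, frames {6,8,2}
7 → fault, evict 6, frames {8,2,7}
2 → hit
8 → hit
6 → fault, evict 8, frames {2,7,6}
5 → fault, evict 2, frames {7,6,5}
6 → hit
5 → hit
3 → fault, evict 7, frames {6,5,3}
8 → fault, evict 6, frames {5,3,8}
4 → fault, evict 5, frames {3,8,4}
8 → hit
Page faults: 9.

9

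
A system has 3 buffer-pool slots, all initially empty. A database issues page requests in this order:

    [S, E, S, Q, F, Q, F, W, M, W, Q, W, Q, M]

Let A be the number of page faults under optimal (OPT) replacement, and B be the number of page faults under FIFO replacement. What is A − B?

-1

Under OPT: F F . F F . . F F . . . . . → 6 faults.
Under FIFO: F F . F F . . F F . F . . . → 7 faults.
A − B = 6 − 7 = -1.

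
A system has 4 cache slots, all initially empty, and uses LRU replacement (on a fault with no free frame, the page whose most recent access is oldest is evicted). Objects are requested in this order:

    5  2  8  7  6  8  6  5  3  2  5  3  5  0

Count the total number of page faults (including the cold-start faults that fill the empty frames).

5 → fault, frames (5)
2 → fault, frames (5 2)
8 → fault, frames (5 2 8)
7 → fault, frames (5 2 8 7)
6 → fault, evict 5, frames (2 8 7 6)
8 → hit
6 → hit
5 → fault, evict 2, frames (7 8 6 5)
3 → fault, evict 7, frames (8 6 5 3)
2 → fault, evict 8, frames (6 5 3 2)
5 → hit
3 → hit
5 → hit
0 → fault, evict 6, frames (2 3 5 0)
Page faults: 9.

9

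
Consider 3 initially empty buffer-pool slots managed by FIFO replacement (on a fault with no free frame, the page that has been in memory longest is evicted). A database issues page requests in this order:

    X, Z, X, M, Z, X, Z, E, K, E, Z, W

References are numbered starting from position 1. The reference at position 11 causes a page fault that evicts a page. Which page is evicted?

pos 1: X: fault, frames (X)
pos 2: Z: fault, frames (X Z)
pos 3: X: hit
pos 4: M: fault, frames (X Z M)
pos 5: Z: hit
pos 6: X: hit
pos 7: Z: hit
pos 8: E: fault, evict X, frames (Z M E)
pos 9: K: fault, evict Z, frames (M E K)
pos 10: E: hit
pos 11: Z: fault, evict M, frames (E K Z)
At position 11, page M is evicted.

M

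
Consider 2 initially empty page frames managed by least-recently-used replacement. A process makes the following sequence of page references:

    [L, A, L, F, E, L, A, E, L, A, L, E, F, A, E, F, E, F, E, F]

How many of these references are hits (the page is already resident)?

L: fault, frames [L]
A: fault, frames [L, A]
L: hit
F: fault, evict A, frames [L, F]
E: fault, evict L, frames [F, E]
L: fault, evict F, frames [E, L]
A: fault, evict E, frames [L, A]
E: fault, evict L, frames [A, E]
L: fault, evict A, frames [E, L]
A: fault, evict E, frames [L, A]
L: hit
E: fault, evict A, frames [L, E]
F: fault, evict L, frames [E, F]
A: fault, evict E, frames [F, A]
E: fault, evict F, frames [A, E]
F: fault, evict A, frames [E, F]
E: hit
F: hit
E: hit
F: hit
Hits: 6.

6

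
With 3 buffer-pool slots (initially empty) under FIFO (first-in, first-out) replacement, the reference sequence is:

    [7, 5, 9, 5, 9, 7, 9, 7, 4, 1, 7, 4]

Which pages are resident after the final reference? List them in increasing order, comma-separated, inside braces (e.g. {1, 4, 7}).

7 → miss, frames {7}
5 → miss, frames {7,5}
9 → miss, frames {7,5,9}
5 → hit
9 → hit
7 → hit
9 → hit
7 → hit
4 → miss, evict 7, frames {5,9,4}
1 → miss, evict 5, frames {9,4,1}
7 → miss, evict 9, frames {4,1,7}
4 → hit

{1, 4, 7}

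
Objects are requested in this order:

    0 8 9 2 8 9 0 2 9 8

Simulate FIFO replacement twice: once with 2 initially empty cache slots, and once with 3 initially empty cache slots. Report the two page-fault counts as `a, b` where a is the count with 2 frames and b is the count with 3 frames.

2 frames: F F F F F F F F F F → 10 faults.
3 frames: F F F F . . F . . F → 6 faults.
6 < 10: adding a frame reduced faults, as is typical.

10, 6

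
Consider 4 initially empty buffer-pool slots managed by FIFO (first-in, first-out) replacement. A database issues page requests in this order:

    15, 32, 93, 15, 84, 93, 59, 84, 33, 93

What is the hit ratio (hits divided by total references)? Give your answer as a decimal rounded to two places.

0.40

15: miss, frames {15}
32: miss, frames {15,32}
93: miss, frames {15,32,93}
15: hit
84: miss, frames {15,32,93,84}
93: hit
59: miss, evict 15, frames {32,93,84,59}
84: hit
33: miss, evict 32, frames {93,84,59,33}
93: hit
Hits: 4 of 10 references → 4/10 = 0.4000.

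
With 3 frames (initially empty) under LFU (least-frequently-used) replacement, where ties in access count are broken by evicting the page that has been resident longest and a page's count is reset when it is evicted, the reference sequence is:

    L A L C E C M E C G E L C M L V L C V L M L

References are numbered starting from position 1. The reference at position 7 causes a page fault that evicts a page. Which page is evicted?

pos 1: L: fault, frames [L]
pos 2: A: fault, frames [L, A]
pos 3: L: hit
pos 4: C: fault, frames [L, A, C]
pos 5: E: fault, evict A, frames [L, C, E]
pos 6: C: hit
pos 7: M: fault, evict E, frames [L, C, M]
At position 7, page E is evicted.

E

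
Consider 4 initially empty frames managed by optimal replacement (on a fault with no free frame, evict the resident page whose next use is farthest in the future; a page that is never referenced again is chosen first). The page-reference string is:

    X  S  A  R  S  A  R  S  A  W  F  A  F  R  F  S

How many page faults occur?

X: fault, frames [X]
S: fault, frames [X, S]
A: fault, frames [X, S, A]
R: fault, frames [X, S, A, R]
S: hit
A: hit
R: hit
S: hit
A: hit
W: fault, evict X, frames [S, A, R, W]
F: fault, evict W, frames [S, A, R, F]
A: hit
F: hit
R: hit
F: hit
S: hit
Page faults: 6.

6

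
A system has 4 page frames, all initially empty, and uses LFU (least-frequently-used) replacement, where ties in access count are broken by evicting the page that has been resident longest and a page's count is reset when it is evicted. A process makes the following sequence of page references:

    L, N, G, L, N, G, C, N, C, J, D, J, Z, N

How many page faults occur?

L: fault, frames (L)
N: fault, frames (L N)
G: fault, frames (L N G)
L: hit
N: hit
G: hit
C: fault, frames (L N G C)
N: hit
C: hit
J: fault, evict L, frames (N G C J)
D: fault, evict J, frames (N G C D)
J: fault, evict D, frames (N G C J)
Z: fault, evict J, frames (N G C Z)
N: hit
Page faults: 8.

8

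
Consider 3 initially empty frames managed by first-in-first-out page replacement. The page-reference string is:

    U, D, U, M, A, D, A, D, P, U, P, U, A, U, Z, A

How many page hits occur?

U → fault, frames [U]
D → fault, frames [U, D]
U → hit
M → fault, frames [U, D, M]
A → fault, evict U, frames [D, M, A]
D → hit
A → hit
D → hit
P → fault, evict D, frames [M, A, P]
U → fault, evict M, frames [A, P, U]
P → hit
U → hit
A → hit
U → hit
Z → fault, evict A, frames [P, U, Z]
A → fault, evict P, frames [U, Z, A]
Hits: 8.

8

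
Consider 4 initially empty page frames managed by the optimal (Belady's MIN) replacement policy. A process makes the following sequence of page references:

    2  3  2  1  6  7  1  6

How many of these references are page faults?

5

2 → fault, frames [2]
3 → fault, frames [2, 3]
2 → hit
1 → fault, frames [2, 3, 1]
6 → fault, frames [2, 3, 1, 6]
7 → fault, evict 3, frames [2, 1, 6, 7]
1 → hit
6 → hit
Page faults: 5.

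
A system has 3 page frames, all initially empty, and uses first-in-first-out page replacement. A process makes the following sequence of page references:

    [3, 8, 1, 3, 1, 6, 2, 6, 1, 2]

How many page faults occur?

5

3 -> fault, frames (3)
8 -> fault, frames (3 8)
1 -> fault, frames (3 8 1)
3 -> hit
1 -> hit
6 -> fault, evict 3, frames (8 1 6)
2 -> fault, evict 8, frames (1 6 2)
6 -> hit
1 -> hit
2 -> hit
Page faults: 5.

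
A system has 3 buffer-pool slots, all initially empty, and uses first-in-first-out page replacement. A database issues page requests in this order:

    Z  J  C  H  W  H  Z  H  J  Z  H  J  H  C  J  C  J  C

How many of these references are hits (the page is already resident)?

Z -> miss, frames {Z}
J -> miss, frames {Z,J}
C -> miss, frames {Z,J,C}
H -> miss, evict Z, frames {J,C,H}
W -> miss, evict J, frames {C,H,W}
H -> hit
Z -> miss, evict C, frames {H,W,Z}
H -> hit
J -> miss, evict H, frames {W,Z,J}
Z -> hit
H -> miss, evict W, frames {Z,J,H}
J -> hit
H -> hit
C -> miss, evict Z, frames {J,H,C}
J -> hit
C -> hit
J -> hit
C -> hit
Hits: 9.

9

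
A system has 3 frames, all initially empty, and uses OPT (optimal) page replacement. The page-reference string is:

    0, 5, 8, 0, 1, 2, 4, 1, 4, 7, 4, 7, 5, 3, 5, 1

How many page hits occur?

0 -> miss, frames {0}
5 -> miss, frames {0,5}
8 -> miss, frames {0,5,8}
0 -> hit
1 -> miss, evict 8, frames {0,5,1}
2 -> miss, evict 0, frames {5,1,2}
4 -> miss, evict 2, frames {5,1,4}
1 -> hit
4 -> hit
7 -> miss, evict 1, frames {5,4,7}
4 -> hit
7 -> hit
5 -> hit
3 -> miss, evict 7, frames {5,4,3}
5 -> hit
1 -> miss, evict 3, frames {5,4,1}
Hits: 7.

7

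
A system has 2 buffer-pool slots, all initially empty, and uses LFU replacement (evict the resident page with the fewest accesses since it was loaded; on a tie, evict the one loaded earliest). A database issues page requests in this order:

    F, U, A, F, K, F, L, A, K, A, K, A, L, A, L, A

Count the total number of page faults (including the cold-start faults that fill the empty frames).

F: miss, frames [F]
U: miss, frames [F, U]
A: miss, evict F, frames [U, A]
F: miss, evict U, frames [A, F]
K: miss, evict A, frames [F, K]
F: hit
L: miss, evict K, frames [F, L]
A: miss, evict L, frames [F, A]
K: miss, evict A, frames [F, K]
A: miss, evict K, frames [F, A]
K: miss, evict A, frames [F, K]
A: miss, evict K, frames [F, A]
L: miss, evict A, frames [F, L]
A: miss, evict L, frames [F, A]
L: miss, evict A, frames [F, L]
A: miss, evict L, frames [F, A]
Page faults: 15.

15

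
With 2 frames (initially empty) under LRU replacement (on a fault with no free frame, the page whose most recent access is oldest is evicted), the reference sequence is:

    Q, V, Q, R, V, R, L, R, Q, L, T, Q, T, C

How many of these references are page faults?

Q -> fault, frames (Q)
V -> fault, frames (Q V)
Q -> hit
R -> fault, evict V, frames (Q R)
V -> fault, evict Q, frames (R V)
R -> hit
L -> fault, evict V, frames (R L)
R -> hit
Q -> fault, evict L, frames (R Q)
L -> fault, evict R, frames (Q L)
T -> fault, evict Q, frames (L T)
Q -> fault, evict L, frames (T Q)
T -> hit
C -> fault, evict Q, frames (T C)
Page faults: 10.

10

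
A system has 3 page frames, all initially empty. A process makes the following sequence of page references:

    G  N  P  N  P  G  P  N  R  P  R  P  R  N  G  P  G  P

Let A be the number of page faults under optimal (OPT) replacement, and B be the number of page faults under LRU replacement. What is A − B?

Under OPT: F F F . . . . . F . . . . . F . . . → 5 faults.
Under LRU: F F F . . . . . F . . . . . F F . . → 6 faults.
A − B = 5 − 6 = -1.

-1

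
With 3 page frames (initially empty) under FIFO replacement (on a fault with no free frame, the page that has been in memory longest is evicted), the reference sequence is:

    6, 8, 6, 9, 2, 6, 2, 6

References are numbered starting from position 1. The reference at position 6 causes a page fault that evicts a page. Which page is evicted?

8

pos 1: 6 → fault, frames [6]
pos 2: 8 → fault, frames [6, 8]
pos 3: 6 → hit
pos 4: 9 → fault, frames [6, 8, 9]
pos 5: 2 → fault, evict 6, frames [8, 9, 2]
pos 6: 6 → fault, evict 8, frames [9, 2, 6]
At position 6, page 8 is evicted.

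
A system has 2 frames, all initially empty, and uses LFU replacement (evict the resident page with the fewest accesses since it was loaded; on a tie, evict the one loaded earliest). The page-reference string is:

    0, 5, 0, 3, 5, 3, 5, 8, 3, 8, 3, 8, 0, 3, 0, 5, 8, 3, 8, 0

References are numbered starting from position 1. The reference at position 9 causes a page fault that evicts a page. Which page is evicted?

8

pos 1: 0 -> fault, frames [0]
pos 2: 5 -> fault, frames [0, 5]
pos 3: 0 -> hit
pos 4: 3 -> fault, evict 5, frames [0, 3]
pos 5: 5 -> fault, evict 3, frames [0, 5]
pos 6: 3 -> fault, evict 5, frames [0, 3]
pos 7: 5 -> fault, evict 3, frames [0, 5]
pos 8: 8 -> fault, evict 5, frames [0, 8]
pos 9: 3 -> fault, evict 8, frames [0, 3]
At position 9, page 8 is evicted.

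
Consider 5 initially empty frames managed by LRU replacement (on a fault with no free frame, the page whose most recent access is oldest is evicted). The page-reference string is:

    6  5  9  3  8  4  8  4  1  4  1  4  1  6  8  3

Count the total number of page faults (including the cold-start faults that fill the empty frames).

6: fault, frames {6}
5: fault, frames {6,5}
9: fault, frames {6,5,9}
3: fault, frames {6,5,9,3}
8: fault, frames {6,5,9,3,8}
4: fault, evict 6, frames {5,9,3,8,4}
8: hit
4: hit
1: fault, evict 5, frames {9,3,8,4,1}
4: hit
1: hit
4: hit
1: hit
6: fault, evict 9, frames {3,8,4,1,6}
8: hit
3: hit
Page faults: 8.

8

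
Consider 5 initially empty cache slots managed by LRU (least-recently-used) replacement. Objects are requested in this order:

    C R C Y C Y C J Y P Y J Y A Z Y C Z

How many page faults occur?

8

C -> fault, frames (C)
R -> fault, frames (C R)
C -> hit
Y -> fault, frames (R C Y)
C -> hit
Y -> hit
C -> hit
J -> fault, frames (R Y C J)
Y -> hit
P -> fault, frames (R C J Y P)
Y -> hit
J -> hit
Y -> hit
A -> fault, evict R, frames (C P J Y A)
Z -> fault, evict C, frames (P J Y A Z)
Y -> hit
C -> fault, evict P, frames (J A Z Y C)
Z -> hit
Page faults: 8.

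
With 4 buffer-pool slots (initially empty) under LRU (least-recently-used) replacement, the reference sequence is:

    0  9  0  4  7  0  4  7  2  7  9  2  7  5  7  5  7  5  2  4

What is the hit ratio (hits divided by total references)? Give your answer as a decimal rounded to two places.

0 → miss, frames (0)
9 → miss, frames (0 9)
0 → hit
4 → miss, frames (9 0 4)
7 → miss, frames (9 0 4 7)
0 → hit
4 → hit
7 → hit
2 → miss, evict 9, frames (0 4 7 2)
7 → hit
9 → miss, evict 0, frames (4 2 7 9)
2 → hit
7 → hit
5 → miss, evict 4, frames (9 2 7 5)
7 → hit
5 → hit
7 → hit
5 → hit
2 → hit
4 → miss, evict 9, frames (7 5 2 4)
Hits: 12 of 20 references → 12/20 = 0.6000.

0.60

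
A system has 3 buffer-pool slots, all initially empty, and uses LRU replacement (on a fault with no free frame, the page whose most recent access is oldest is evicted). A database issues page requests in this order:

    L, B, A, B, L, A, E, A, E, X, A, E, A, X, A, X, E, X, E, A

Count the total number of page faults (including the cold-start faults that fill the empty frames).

5

L → miss, frames (L)
B → miss, frames (L B)
A → miss, frames (L B A)
B → hit
L → hit
A → hit
E → miss, evict B, frames (L A E)
A → hit
E → hit
X → miss, evict L, frames (A E X)
A → hit
E → hit
A → hit
X → hit
A → hit
X → hit
E → hit
X → hit
E → hit
A → hit
Page faults: 5.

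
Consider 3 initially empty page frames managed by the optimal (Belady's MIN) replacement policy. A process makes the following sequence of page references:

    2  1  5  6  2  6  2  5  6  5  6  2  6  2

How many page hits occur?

10

2 -> miss, frames {2}
1 -> miss, frames {2,1}
5 -> miss, frames {2,1,5}
6 -> miss, evict 1, frames {2,5,6}
2 -> hit
6 -> hit
2 -> hit
5 -> hit
6 -> hit
5 -> hit
6 -> hit
2 -> hit
6 -> hit
2 -> hit
Hits: 10.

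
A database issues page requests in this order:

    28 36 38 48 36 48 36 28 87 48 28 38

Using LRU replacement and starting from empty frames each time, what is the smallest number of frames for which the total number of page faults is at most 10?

f=1: 12 faults
f=2: 10 faults
f=3: 8 faults
f=4: 6 faults
f=5: 5 faults
Smallest f with faults ≤ 10 is 2.

2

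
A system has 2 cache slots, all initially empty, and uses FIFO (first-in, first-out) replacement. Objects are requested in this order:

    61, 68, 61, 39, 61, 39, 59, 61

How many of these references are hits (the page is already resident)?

61: fault, frames (61)
68: fault, frames (61 68)
61: hit
39: fault, evict 61, frames (68 39)
61: fault, evict 68, frames (39 61)
39: hit
59: fault, evict 39, frames (61 59)
61: hit
Hits: 3.

3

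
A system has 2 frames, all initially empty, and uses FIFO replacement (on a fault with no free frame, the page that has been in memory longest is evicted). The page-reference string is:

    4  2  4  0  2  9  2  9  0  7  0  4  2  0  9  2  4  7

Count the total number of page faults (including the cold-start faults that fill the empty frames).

14

4 → fault, frames {4}
2 → fault, frames {4,2}
4 → hit
0 → fault, evict 4, frames {2,0}
2 → hit
9 → fault, evict 2, frames {0,9}
2 → fault, evict 0, frames {9,2}
9 → hit
0 → fault, evict 9, frames {2,0}
7 → fault, evict 2, frames {0,7}
0 → hit
4 → fault, evict 0, frames {7,4}
2 → fault, evict 7, frames {4,2}
0 → fault, evict 4, frames {2,0}
9 → fault, evict 2, frames {0,9}
2 → fault, evict 0, frames {9,2}
4 → fault, evict 9, frames {2,4}
7 → fault, evict 2, frames {4,7}
Page faults: 14.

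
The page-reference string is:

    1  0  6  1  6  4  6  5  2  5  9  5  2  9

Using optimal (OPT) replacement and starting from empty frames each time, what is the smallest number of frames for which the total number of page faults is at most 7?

3

f=1: 14 faults
f=2: 8 faults
f=3: 7 faults
f=4: 7 faults
f=5: 7 faults
f=6: 7 faults
f=7: 7 faults
Smallest f with faults ≤ 7 is 3.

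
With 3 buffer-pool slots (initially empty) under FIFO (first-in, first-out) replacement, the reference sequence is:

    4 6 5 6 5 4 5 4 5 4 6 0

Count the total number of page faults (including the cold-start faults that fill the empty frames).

4 → fault, frames (4)
6 → fault, frames (4 6)
5 → fault, frames (4 6 5)
6 → hit
5 → hit
4 → hit
5 → hit
4 → hit
5 → hit
4 → hit
6 → hit
0 → fault, evict 4, frames (6 5 0)
Page faults: 4.

4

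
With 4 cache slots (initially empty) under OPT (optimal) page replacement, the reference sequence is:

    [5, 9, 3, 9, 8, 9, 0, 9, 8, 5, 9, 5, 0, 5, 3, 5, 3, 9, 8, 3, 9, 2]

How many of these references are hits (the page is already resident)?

5 → fault, frames {5}
9 → fault, frames {5,9}
3 → fault, frames {5,9,3}
9 → hit
8 → fault, frames {5,9,3,8}
9 → hit
0 → fault, evict 3, frames {5,9,8,0}
9 → hit
8 → hit
5 → hit
9 → hit
5 → hit
0 → hit
5 → hit
3 → fault, evict 0, frames {5,9,8,3}
5 → hit
3 → hit
9 → hit
8 → hit
3 → hit
9 → hit
2 → fault, evict 3, frames {5,9,8,2}
Hits: 15.

15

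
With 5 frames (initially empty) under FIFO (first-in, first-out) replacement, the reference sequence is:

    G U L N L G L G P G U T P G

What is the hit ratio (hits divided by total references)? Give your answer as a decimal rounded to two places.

0.50

G → miss, frames (G)
U → miss, frames (G U)
L → miss, frames (G U L)
N → miss, frames (G U L N)
L → hit
G → hit
L → hit
G → hit
P → miss, frames (G U L N P)
G → hit
U → hit
T → miss, evict G, frames (U L N P T)
P → hit
G → miss, evict U, frames (L N P T G)
Hits: 7 of 14 references → 7/14 = 0.5000.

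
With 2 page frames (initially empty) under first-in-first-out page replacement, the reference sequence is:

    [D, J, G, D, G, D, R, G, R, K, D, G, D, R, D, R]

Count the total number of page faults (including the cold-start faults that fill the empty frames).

D: fault, frames (D)
J: fault, frames (D J)
G: fault, evict D, frames (J G)
D: fault, evict J, frames (G D)
G: hit
D: hit
R: fault, evict G, frames (D R)
G: fault, evict D, frames (R G)
R: hit
K: fault, evict R, frames (G K)
D: fault, evict G, frames (K D)
G: fault, evict K, frames (D G)
D: hit
R: fault, evict D, frames (G R)
D: fault, evict G, frames (R D)
R: hit
Page faults: 11.

11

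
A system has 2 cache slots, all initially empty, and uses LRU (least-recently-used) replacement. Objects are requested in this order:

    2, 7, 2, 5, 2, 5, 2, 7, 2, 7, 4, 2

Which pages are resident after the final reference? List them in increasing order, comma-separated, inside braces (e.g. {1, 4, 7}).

2 -> miss, frames [2]
7 -> miss, frames [2, 7]
2 -> hit
5 -> miss, evict 7, frames [2, 5]
2 -> hit
5 -> hit
2 -> hit
7 -> miss, evict 5, frames [2, 7]
2 -> hit
7 -> hit
4 -> miss, evict 2, frames [7, 4]
2 -> miss, evict 7, frames [4, 2]

{2, 4}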